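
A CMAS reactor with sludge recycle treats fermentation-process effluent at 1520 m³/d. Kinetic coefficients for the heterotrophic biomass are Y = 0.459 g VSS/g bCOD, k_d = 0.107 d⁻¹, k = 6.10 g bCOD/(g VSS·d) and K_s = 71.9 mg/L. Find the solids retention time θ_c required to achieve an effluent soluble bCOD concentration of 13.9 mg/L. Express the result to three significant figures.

θ_c ≈ 2.89 d

At the target effluent, Y k S/(K_s+S) = 0.459×6.10×13.9/85.80 = 0.4536 d⁻¹.
Then 1/θ_c = μ − k_d = 0.4536 − 0.107 = 0.3466 d⁻¹, giving θ_c = 2.885 d.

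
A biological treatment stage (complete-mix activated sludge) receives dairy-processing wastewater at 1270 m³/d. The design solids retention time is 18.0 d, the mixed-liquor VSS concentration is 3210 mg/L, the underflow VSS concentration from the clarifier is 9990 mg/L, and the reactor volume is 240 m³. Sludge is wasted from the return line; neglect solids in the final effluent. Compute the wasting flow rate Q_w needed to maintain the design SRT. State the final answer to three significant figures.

Wasting from the return line (neglecting effluent solids): Q_w = V·X / (θ_c·X_r) = 240.0 × 3210 / (18.0 × 9990) = 4.284 m³/d.

Q_w ≈ 4.28 m³/d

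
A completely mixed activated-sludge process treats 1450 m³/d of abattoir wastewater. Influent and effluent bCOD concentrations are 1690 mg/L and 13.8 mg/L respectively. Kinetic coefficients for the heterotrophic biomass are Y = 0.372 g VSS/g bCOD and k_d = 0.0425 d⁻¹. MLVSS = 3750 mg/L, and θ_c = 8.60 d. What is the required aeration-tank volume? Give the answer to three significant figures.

V ≈ 1520 m³

Rearranging the biomass balance for a CMAS with decay, V = Y·Q·ΔS·θ_c / [X·(1+k_d θ_c)] = 0.372 × 1450 × (1690 − 13.8) × 8.60 / [3750 × (1 + 0.0425 × 8.60)] = 7.78×10^6 / 5121 = 1518 m³.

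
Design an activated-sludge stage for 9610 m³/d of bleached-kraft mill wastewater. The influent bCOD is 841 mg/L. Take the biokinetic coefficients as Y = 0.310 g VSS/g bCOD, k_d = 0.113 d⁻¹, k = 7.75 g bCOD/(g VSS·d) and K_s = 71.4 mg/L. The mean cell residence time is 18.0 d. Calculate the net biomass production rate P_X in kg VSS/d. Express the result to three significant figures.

P_X ≈ 820 kg VSS/d

Effluent substrate depends only on kinetics and SRT: S = K_s(1 + k_d θ_c) / [θ_c(Yk − k_d) − 1] = 71.4 × (1 + 0.113 × 18.0) / [18.0 × (0.310 × 7.75 − 0.113) − 1] = 216.6 / 40.21 = 5.387 mg/L.
Observed yield with endogenous decay: Y_obs = Y / (1 + k_d·θ_c) = 0.310 / (1 + 0.113 × 18.0) = 0.310 / 3.034 = 0.1022 g VSS/g bCOD.
Mass of bCOD removed per day: Q(S₀ − S) = 9610 × 835.6 g/m³ = 8030 kg/d.
P_X = Y_obs · Q(S₀ − S) = 0.1022 × 8030 = 820.5 kg VSS/d.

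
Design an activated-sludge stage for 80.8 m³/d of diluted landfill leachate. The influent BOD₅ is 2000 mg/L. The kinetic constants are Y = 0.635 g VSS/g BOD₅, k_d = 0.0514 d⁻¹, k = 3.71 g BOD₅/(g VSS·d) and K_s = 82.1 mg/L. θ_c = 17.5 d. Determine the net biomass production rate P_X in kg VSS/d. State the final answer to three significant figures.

Effluent substrate depends only on kinetics and SRT: S = K_s(1 + k_d θ_c) / [θ_c(Yk − k_d) − 1] = 82.1 × (1 + 0.0514 × 17.5) / [17.5 × (0.635 × 3.71 − 0.0514) − 1] = 155.9 / 39.33 = 3.965 mg/L.
Y_obs = Y / (1 + k_d θ_c) = 0.635 / (1 + 0.0514 × 17.5) = 0.635 / 1.899 = 0.3343.
Substrate removed = Q·(S₀ − S) = 80.8 m³/d × (2000 − 3.97) g/m³ = 1.61×10^5 g/d = 161.3 kg/d.
Net biomass production P_X = Y_obs × Q·(S₀ − S) = 0.3343 × 161.3 = 53.92 kg VSS/d.

P_X ≈ 53.9 kg VSS/d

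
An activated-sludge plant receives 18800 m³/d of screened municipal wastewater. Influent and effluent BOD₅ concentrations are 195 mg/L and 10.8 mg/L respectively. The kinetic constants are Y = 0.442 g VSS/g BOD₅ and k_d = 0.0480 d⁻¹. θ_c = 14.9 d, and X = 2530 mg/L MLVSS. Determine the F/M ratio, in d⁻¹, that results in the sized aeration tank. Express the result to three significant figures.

F/M ≈ 0.276 d⁻¹

Steady-state biomass mass balance: V·X·(1 + k_d·θ_c) = Y·Q·(S₀ − S)·θ_c, so V = 0.442 × 18800 × (195 − 10.8) × 14.9 / [2530 × (1 + 0.0480 × 14.9)] = 2.28×10^7 / 4339 = 5256 m³.
F/M = applied load / biomass = Q·S₀/(V·X) = 18800 × 195 / (5256 × 2530) = 0.2757 d⁻¹.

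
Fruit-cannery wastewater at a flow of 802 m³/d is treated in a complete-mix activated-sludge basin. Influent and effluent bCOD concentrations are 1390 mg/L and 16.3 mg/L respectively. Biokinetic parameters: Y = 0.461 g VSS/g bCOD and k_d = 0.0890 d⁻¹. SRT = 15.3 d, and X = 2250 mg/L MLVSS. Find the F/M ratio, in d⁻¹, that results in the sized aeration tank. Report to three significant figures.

F/M ≈ 0.339 d⁻¹

From the SRT design equation V = Y Q (S₀−S) θ_c / [X (1 + k_d θ_c)] = 0.461 × 802 × (1390 − 16.3) × 15.3 / [2250 × (1 + 0.0890 × 15.3)] = 7.77×10^6 / 5314 = 1462 m³.
F/M = applied load / biomass = Q·S₀/(V·X) = 802 × 1390 / (1462 × 2250) = 0.3388 d⁻¹.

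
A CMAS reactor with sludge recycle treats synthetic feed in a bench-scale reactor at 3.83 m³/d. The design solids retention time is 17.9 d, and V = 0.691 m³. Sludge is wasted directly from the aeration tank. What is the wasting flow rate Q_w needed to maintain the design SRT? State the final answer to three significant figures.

For wasting at MLVSS concentration, Q_w = V/θ_c = 0.6910/17.9 = 0.03860 m³/d.

Q_w ≈ 0.0386 m³/d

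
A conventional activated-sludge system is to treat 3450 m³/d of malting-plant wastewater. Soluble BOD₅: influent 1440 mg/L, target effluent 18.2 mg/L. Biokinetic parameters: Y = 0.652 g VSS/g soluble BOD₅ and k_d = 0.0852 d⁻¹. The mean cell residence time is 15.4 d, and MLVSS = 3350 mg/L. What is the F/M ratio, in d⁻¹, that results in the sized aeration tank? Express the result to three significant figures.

Steady-state biomass mass balance: V·X·(1 + k_d·θ_c) = Y·Q·(S₀ − S)·θ_c, so V = 0.652 × 3450 × (1440 − 18.2) × 15.4 / [3350 × (1 + 0.0852 × 15.4)] = 4.93×10^7 / 7745 = 6359 m³.
F/M = Q·S₀ / (V·X) = 3450 × 1440 / (6359 × 3350) = 0.2332 g soluble BOD₅·(g VSS·d)⁻¹.

F/M ≈ 0.233 d⁻¹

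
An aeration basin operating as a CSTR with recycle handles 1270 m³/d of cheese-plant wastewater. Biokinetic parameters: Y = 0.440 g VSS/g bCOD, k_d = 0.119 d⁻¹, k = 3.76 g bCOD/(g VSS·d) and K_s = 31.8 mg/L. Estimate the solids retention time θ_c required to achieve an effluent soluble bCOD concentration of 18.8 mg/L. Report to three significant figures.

θ_c ≈ 2.02 d

From 1/θ_c = Y·k·S/(K_s + S) − k_d: Y·k·S/(K_s+S) = 0.440 × 3.76 × 18.8 / (31.8 + 18.8) = 0.6147 d⁻¹.
1/θ_c = 0.6147 − 0.119 = 0.4957 d⁻¹, so θ_c = 2.017 d.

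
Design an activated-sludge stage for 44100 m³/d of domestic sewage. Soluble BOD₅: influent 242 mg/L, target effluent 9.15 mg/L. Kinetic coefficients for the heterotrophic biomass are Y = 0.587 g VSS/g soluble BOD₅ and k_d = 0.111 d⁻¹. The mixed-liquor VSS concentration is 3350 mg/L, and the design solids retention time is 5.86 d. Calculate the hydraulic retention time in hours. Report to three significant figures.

From the SRT design equation V = Y Q (S₀−S) θ_c / [X (1 + k_d θ_c)] = 0.587 × 44100 × (242 − 9.15) × 5.86 / [3350 × (1 + 0.111 × 5.86)] = 3.53×10^7 / 5529 = 6389 m³.
Hydraulic retention time τ = V/Q = 6389 / 44100 = 0.1449 d = 3.477 h.

τ ≈ 3.48 h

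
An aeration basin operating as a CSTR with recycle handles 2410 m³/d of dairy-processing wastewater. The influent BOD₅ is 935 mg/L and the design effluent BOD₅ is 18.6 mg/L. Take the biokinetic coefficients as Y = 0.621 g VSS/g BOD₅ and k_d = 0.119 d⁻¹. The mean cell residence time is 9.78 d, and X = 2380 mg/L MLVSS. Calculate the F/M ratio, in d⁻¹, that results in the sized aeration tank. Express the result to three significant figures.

F/M ≈ 0.364 d⁻¹

From the SRT design equation V = Y Q (S₀−S) θ_c / [X (1 + k_d θ_c)] = 0.621 × 2410 × (935 − 18.6) × 9.78 / [2380 × (1 + 0.119 × 9.78)] = 1.34×10^7 / 5150 = 2605 m³.
Food-to-microorganism ratio F/M = Q S₀ / (V X) = 2410 × 935 / (2605 × 2380) = 0.3635 d⁻¹.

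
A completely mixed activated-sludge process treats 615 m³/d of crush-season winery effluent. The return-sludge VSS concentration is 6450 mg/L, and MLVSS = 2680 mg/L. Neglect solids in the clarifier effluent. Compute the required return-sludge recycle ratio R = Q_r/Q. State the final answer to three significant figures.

R ≈ 0.711

Mass balance around the secondary clarifier (neglecting effluent solids): R = X / (X_r − X) = 2680 / (6450 − 2680) = 0.7109.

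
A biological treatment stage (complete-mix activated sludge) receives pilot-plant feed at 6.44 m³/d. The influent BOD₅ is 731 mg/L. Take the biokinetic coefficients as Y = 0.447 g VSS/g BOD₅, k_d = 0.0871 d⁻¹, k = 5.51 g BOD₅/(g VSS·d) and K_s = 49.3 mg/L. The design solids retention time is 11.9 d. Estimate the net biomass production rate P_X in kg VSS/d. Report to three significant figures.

For a completely mixed reactor with recycle the Lawrence–McCarty relation gives S = K_s·(1 + k_d·θ_c) / [θ_c·(Y·k − k_d) − 1] = 49.3 × (1 + 0.0871 × 11.9) / [11.9 × (0.447 × 5.51 − 0.0871) − 1] = 100.4 / 27.27 = 3.681 mg/L.
Observed yield with endogenous decay: Y_obs = Y / (1 + k_d·θ_c) = 0.447 / (1 + 0.0871 × 11.9) = 0.447 / 2.036 = 0.2195 g VSS/g BOD₅.
ΔS = 731 − 3.68 = 727.3 mg/L, so the substrate removal rate is 6.44 × 727.3/1000 = 4.684 kg BOD₅/d.
Biomass produced: P_X = Y_obs·Q·ΔS = 0.2195 × 4.684 ≈ 1.028 kg VSS/d.

P_X ≈ 1.03 kg VSS/d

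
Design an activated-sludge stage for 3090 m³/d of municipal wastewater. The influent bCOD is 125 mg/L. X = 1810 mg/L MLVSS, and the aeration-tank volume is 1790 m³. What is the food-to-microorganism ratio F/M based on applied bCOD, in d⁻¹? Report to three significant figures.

F/M ≈ 0.119 d⁻¹

Food-to-microorganism ratio F/M = Q S₀ / (V X) = 3090 × 125 / (1790 × 1810) = 0.1192 d⁻¹.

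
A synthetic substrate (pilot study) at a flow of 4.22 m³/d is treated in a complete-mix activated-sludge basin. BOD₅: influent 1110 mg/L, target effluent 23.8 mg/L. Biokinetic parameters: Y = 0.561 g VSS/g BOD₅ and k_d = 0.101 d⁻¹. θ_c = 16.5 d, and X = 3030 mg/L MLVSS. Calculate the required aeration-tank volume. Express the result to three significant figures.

From the SRT design equation V = Y Q (S₀−S) θ_c / [X (1 + k_d θ_c)] = 0.561 × 4.22 × (1110 − 23.8) × 16.5 / [3030 × (1 + 0.101 × 16.5)] = 4.24×10^4 / 8079 = 5.252 m³.

V ≈ 5.25 m³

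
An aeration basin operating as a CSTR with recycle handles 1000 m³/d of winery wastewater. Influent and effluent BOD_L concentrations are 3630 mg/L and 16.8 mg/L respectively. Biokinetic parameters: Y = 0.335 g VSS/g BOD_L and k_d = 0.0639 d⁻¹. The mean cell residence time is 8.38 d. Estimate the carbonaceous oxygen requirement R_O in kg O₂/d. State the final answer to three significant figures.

R_O ≈ 2490 kg O₂/d

The observed yield is Y_obs = Y/(1 + k_d·θ_c) = 0.335 / (1 + 0.0639 × 8.38) = 0.335 / 1.535 = 0.2182 g VSS per g BOD_L removed.
Mass of BOD_L removed per day: Q(S₀ − S) = 1000 × 3613 g/m³ = 3613 kg/d.
Net sludge production P_X = 0.2182 × 3613 = 788.3 kg VSS/d.
R_O = Q·(S₀ − S) − 1.42·P_X = 3613 − 1.42 × 788.3 = 2494 kg O₂/d.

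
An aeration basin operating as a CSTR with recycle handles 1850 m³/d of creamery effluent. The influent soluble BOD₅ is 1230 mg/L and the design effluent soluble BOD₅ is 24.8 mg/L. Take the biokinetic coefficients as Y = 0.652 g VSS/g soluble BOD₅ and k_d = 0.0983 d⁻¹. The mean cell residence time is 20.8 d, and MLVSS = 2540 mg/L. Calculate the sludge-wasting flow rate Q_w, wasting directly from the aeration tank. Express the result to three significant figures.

From the SRT design equation V = Y Q (S₀−S) θ_c / [X (1 + k_d θ_c)] = 0.652 × 1850 × (1230 − 24.8) × 20.8 / [2540 × (1 + 0.0983 × 20.8)] = 3.02×10^7 / 7733 = 3910 m³.
For wasting at MLVSS concentration, Q_w = V/θ_c = 3910/20.8 = 188.0 m³/d.

Q_w ≈ 188 m³/d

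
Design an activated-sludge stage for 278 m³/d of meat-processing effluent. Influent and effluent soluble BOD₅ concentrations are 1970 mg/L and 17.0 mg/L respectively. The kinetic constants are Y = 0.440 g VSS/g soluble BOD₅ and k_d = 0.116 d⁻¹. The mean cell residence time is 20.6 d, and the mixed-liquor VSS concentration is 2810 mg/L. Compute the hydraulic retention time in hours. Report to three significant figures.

τ ≈ 44.6 h

Rearranging the biomass balance for a CMAS with decay, V = Y·Q·ΔS·θ_c / [X·(1+k_d θ_c)] = 0.440 × 278 × (1970 − 17.0) × 20.6 / [2810 × (1 + 0.116 × 20.6)] = 4.92×10^6 / 9525 = 516.7 m³.
τ = V/Q = 516.7/278 = 1.859 d, or 44.60 h.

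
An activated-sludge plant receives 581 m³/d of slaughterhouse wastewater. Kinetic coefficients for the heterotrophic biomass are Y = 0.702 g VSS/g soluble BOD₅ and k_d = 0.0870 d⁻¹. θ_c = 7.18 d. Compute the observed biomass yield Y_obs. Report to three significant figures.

Y_obs ≈ 0.432 g VSS/g soluble BOD₅

Y_obs = Y / (1 + k_d θ_c) = 0.702 / (1 + 0.0870 × 7.18) = 0.702 / 1.625 = 0.4321.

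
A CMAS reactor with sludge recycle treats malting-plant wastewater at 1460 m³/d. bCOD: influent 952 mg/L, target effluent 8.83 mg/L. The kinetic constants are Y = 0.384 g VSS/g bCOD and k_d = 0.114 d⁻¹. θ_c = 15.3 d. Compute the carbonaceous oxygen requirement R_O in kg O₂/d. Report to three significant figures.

The observed yield is Y_obs = Y/(1 + k_d·θ_c) = 0.384 / (1 + 0.114 × 15.3) = 0.384 / 2.744 = 0.1399 g VSS per g bCOD removed.
Substrate removed = Q·(S₀ − S) = 1460 m³/d × (952 − 8.83) g/m³ = 1.38×10^6 g/d = 1377 kg/d.
Biomass synthesised: P_X = Y_obs × 1377 = 192.7 kg VSS/d.
R_O = Q·(S₀ − S) − 1.42·P_X = 1377 − 1.42 × 192.7 = 1103 kg O₂/d.

R_O ≈ 1100 kg O₂/d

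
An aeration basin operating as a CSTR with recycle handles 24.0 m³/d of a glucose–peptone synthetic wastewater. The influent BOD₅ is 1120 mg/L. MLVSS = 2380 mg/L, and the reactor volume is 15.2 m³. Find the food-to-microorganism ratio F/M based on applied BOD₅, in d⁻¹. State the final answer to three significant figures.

F/M ≈ 0.743 d⁻¹

F/M = applied load / biomass = Q·S₀/(V·X) = 24.0 × 1120 / (15.20 × 2380) = 0.7430 d⁻¹.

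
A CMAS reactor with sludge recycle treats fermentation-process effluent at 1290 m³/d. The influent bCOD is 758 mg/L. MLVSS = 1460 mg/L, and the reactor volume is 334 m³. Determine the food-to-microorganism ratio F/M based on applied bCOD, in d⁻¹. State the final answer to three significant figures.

F/M = Q·S₀ / (V·X) = 1290 × 758 / (334.0 × 1460) = 2.005 g bCOD·(g VSS·d)⁻¹.

F/M ≈ 2.01 d⁻¹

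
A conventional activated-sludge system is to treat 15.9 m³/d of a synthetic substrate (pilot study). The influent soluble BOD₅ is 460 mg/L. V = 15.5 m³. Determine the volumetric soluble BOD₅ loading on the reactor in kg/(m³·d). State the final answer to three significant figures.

L_v ≈ 0.472 kg soluble BOD₅/(m³·d)

Volumetric loading L_v = Q·S₀ / V = 15.9 × 460 g/m³ / 15.50 m³ = 471.9 g/(m³·d) = 0.4719 kg soluble BOD₅/(m³·d).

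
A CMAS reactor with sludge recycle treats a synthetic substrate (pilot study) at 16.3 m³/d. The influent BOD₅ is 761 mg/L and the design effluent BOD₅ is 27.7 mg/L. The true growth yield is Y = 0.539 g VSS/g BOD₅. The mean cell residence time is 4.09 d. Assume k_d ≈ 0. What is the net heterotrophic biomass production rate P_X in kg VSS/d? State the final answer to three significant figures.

Since k_d ≈ 0, Y_obs = Y = 0.539 g VSS/g BOD₅.
Mass of BOD₅ removed per day: Q(S₀ − S) = 16.3 × 733.3 g/m³ = 11.95 kg/d.
Net biomass production P_X = Y_obs × Q·(S₀ − S) = 0.5390 × 11.95 = 6.443 kg VSS/d.

P_X ≈ 6.44 kg VSS/d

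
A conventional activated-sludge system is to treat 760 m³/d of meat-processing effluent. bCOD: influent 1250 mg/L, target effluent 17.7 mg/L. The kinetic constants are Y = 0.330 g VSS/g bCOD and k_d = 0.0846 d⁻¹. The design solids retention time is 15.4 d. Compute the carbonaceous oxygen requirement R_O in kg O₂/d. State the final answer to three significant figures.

R_O ≈ 746 kg O₂/d

Y_obs = Y / (1 + k_d θ_c) = 0.330 / (1 + 0.0846 × 15.4) = 0.330 / 2.303 = 0.1433.
Q·(S₀ − S) = 760 × (1250 − 17.7) × 10⁻³ = 936.5 kg/d removed.
Biomass synthesised: P_X = Y_obs × 936.5 = 134.2 kg VSS/d.
R_O = Q·(S₀ − S) − 1.42·P_X = 936.5 − 1.42 × 134.2 = 746.0 kg O₂/d.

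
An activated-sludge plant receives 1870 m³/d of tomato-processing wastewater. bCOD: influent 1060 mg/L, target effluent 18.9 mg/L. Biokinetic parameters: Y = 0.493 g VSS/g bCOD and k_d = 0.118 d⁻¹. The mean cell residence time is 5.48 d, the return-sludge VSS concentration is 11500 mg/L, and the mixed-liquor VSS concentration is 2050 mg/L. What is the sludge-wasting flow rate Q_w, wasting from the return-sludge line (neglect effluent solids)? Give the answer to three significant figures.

Q_w ≈ 50.7 m³/d

Steady-state biomass mass balance: V·X·(1 + k_d·θ_c) = Y·Q·(S₀ − S)·θ_c, so V = 0.493 × 1870 × (1060 − 18.9) × 5.48 / [2050 × (1 + 0.118 × 5.48)] = 5.26×10^6 / 3376 = 1558 m³.
Q_w = (V·X)/(θ_c X_r) = 1558 × 2050 / (5.48 × 11500) = 50.69 m³/d.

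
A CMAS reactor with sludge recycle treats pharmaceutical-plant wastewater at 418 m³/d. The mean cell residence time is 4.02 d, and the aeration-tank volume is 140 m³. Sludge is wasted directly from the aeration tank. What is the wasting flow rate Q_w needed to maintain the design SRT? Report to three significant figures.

Q_w ≈ 34.8 m³/d

Wasting from the aeration tank: Q_w = V / θ_c = 140.0 / 4.02 = 34.83 m³/d.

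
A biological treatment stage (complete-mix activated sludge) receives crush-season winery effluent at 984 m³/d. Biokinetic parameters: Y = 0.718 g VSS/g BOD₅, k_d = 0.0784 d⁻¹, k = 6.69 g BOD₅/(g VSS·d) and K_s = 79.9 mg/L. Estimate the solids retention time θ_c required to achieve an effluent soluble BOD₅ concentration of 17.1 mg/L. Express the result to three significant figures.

Specific growth rate at S = 17.1 mg/L: μ = YkS/(K_s+S) = 0.718·6.69·17.1/(79.9+17.1) = 0.8468 d⁻¹.
1/θ_c = 0.8468 − 0.0784 = 0.7684 d⁻¹, so θ_c = 1.301 d.

θ_c ≈ 1.30 d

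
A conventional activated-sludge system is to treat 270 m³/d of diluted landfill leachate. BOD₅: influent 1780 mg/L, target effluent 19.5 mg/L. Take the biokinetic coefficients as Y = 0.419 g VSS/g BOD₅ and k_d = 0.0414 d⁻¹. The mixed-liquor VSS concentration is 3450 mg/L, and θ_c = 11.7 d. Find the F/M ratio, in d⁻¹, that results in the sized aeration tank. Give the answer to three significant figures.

F/M ≈ 0.306 d⁻¹

From the SRT design equation V = Y Q (S₀−S) θ_c / [X (1 + k_d θ_c)] = 0.419 × 270 × (1780 − 19.5) × 11.7 / [3450 × (1 + 0.0414 × 11.7)] = 2.33×10^6 / 5121 = 455.0 m³.
F/M = Q·S₀ / (V·X) = 270 × 1780 / (455.0 × 3450) = 0.3061 g BOD₅·(g VSS·d)⁻¹.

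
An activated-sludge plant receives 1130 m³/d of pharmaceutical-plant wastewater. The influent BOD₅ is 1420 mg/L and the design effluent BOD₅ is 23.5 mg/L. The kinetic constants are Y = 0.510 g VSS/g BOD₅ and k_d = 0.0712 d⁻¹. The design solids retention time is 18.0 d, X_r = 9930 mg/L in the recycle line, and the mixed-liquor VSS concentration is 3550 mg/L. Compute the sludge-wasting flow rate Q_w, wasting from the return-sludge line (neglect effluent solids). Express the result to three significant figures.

Steady-state biomass mass balance: V·X·(1 + k_d·θ_c) = Y·Q·(S₀ − S)·θ_c, so V = 0.510 × 1130 × (1420 − 23.5) × 18.0 / [3550 × (1 + 0.0712 × 18.0)] = 1.45×10^7 / 8100 = 1789 m³.
Q_w = (V·X)/(θ_c X_r) = 1789 × 3550 / (18.0 × 9930) = 35.52 m³/d.

Q_w ≈ 35.5 m³/d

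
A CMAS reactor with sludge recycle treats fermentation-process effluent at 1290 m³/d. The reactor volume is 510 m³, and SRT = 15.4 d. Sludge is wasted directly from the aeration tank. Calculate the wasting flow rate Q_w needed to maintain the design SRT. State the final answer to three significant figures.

With mixed-liquor wasting, θ_c = V/Q_w, so Q_w = V/θ_c = 510.0/15.4 = 33.12 m³/d.

Q_w ≈ 33.1 m³/d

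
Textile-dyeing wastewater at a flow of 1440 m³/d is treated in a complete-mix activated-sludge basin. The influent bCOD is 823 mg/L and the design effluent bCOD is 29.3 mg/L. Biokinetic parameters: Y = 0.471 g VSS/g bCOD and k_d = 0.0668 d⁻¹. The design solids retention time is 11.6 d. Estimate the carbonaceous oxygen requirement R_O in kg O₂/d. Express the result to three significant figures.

R_O ≈ 712 kg O₂/d

Y_obs = Y / (1 + k_d θ_c) = 0.471 / (1 + 0.0668 × 11.6) = 0.471 / 1.775 = 0.2654.
Q·(S₀ − S) = 1440 × (823 − 29.3) × 10⁻³ = 1143 kg/d removed.
Biomass synthesised: P_X = Y_obs × 1143 = 303.3 kg VSS/d.
Carbonaceous O₂ demand = substrate oxidised − cell-mass equivalent = 1143 − 1.42 × 303.3 = 712.2 kg O₂/d.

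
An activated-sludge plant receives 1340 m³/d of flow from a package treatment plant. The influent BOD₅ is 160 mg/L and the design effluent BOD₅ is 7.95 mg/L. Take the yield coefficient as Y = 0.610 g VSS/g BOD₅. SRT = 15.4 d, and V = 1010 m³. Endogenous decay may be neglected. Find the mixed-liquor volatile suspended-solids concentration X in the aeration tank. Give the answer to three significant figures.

X ≈ 1900 mg/L

From V·X = Y·Q·(S₀ − S)·θ_c (decay neglected): X = 0.610 × 1340 × (160 − 7.95) × 15.4 / 1010 = 1895 mg/L.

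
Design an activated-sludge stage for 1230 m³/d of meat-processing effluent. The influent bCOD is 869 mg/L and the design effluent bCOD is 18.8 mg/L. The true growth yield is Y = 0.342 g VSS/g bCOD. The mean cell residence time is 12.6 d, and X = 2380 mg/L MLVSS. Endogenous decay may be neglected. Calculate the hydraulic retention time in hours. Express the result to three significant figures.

With k_d = 0 the design equation reduces to V = Y Q (S₀−S) θ_c / X = 0.342 × 1230 × (869 − 18.8) × 12.6 / 2380 = 1893 m³.
HRT = V/Q = 1893 m³ / 1230 m³·d⁻¹ = 1.539 d × 24 = 36.94 h.

τ ≈ 36.9 h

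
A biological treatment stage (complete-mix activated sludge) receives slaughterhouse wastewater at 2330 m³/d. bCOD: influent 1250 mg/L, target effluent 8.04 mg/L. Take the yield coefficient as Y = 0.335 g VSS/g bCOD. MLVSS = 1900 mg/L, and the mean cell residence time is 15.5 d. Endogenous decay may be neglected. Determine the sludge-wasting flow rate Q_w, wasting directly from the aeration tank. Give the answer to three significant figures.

Biomass mass balance (decay neglected): V·X = Y·Q·(S₀ − S)·θ_c, so V = 0.335 × 2330 × (1250 − 8.04) × 15.5 / 1900 = 7908 m³.
For wasting at MLVSS concentration, Q_w = V/θ_c = 7908/15.5 = 510.2 m³/d.

Q_w ≈ 510 m³/d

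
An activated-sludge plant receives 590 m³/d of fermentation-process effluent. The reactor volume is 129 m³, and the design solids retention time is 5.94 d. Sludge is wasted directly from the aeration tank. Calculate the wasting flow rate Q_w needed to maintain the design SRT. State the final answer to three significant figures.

Q_w ≈ 21.7 m³/d

Wasting from the aeration tank: Q_w = V / θ_c = 129.0 / 5.94 = 21.72 m³/d.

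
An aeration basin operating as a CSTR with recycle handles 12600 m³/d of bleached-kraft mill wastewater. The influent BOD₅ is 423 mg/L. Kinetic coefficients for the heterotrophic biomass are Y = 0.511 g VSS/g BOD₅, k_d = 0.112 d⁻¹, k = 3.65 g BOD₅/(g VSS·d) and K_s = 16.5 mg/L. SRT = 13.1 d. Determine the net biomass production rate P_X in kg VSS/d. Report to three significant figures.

From the Monod/SRT balance for a CMAS, S = K_s·(1+k_d θ_c)/[θ_c·(Y k − k_d) − 1] = 16.5 × (1 + 0.112 × 13.1) / [13.1 × (0.511 × 3.65 − 0.112) − 1] = 40.71 / 21.97 = 1.853 mg/L.
Correct the yield for decay: Y_obs = Y/(1 + k_d θ_c) = 0.511 / (1 + 0.112 × 13.1) = 0.511 / 2.467 = 0.2071.
Substrate removed = Q·(S₀ − S) = 12600 m³/d × (423 − 1.85) g/m³ = 5.31×10^6 g/d = 5306 kg/d.
Net biomass production P_X = Y_obs × Q·(S₀ − S) = 0.2071 × 5306 = 1099 kg VSS/d.

P_X ≈ 1100 kg VSS/d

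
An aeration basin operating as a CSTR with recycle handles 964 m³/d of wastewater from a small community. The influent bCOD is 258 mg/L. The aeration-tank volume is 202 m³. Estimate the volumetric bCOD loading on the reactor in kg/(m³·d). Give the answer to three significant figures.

L_v = Q S₀ / V = 964 × 258 × 10⁻³ / 202.0 = 1.231 kg/(m³·d).

L_v ≈ 1.23 kg bCOD/(m³·d)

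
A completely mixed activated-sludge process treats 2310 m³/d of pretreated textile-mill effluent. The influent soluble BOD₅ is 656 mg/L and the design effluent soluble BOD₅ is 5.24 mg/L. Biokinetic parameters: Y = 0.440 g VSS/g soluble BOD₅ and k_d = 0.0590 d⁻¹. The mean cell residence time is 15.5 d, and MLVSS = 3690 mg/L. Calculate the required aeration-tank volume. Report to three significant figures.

V ≈ 1450 m³

Steady-state biomass mass balance: V·X·(1 + k_d·θ_c) = Y·Q·(S₀ − S)·θ_c, so V = 0.440 × 2310 × (656 − 5.24) × 15.5 / [3690 × (1 + 0.0590 × 15.5)] = 1.03×10^7 / 7065 = 1451 m³.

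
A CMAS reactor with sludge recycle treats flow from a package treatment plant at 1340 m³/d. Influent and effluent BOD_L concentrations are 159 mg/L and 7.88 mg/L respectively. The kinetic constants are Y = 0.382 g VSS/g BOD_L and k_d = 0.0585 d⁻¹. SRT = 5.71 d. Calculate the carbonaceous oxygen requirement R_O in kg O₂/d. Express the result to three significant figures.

Observed yield with endogenous decay: Y_obs = Y / (1 + k_d·θ_c) = 0.382 / (1 + 0.0585 × 5.71) = 0.382 / 1.334 = 0.2863 g VSS/g BOD_L.
Q·(S₀ − S) = 1340 × (159 − 7.88) × 10⁻³ = 202.5 kg/d removed.
P_X = Y_obs·Q·(S₀ − S) = 0.2863 × 202.5 = 57.99 kg VSS/d.
R_O = Q·(S₀ − S) − 1.42·P_X = 202.5 − 1.42 × 57.99 = 120.2 kg O₂/d.

R_O ≈ 120 kg O₂/d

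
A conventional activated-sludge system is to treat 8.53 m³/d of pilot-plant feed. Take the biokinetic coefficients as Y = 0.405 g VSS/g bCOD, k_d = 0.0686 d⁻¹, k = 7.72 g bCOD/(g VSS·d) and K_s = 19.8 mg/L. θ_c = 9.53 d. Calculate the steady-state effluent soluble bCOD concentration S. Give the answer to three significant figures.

S ≈ 1.16 mg/L

For a completely mixed reactor with recycle the Lawrence–McCarty relation gives S = K_s·(1 + k_d·θ_c) / [θ_c·(Y·k − k_d) − 1] = 19.8 × (1 + 0.0686 × 9.53) / [9.53 × (0.405 × 7.72 − 0.0686) − 1] = 32.74 / 28.14 = 1.164 mg/L.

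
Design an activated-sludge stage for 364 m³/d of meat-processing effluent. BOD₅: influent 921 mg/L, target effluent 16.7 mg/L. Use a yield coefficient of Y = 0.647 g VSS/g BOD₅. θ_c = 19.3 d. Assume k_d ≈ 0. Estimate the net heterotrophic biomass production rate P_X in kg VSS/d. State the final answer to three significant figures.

No decay correction is needed, so Y_obs = Y = 0.647.
ΔS = 921 − 16.7 = 904.3 mg/L, so the substrate removal rate is 364 × 904.3/1000 = 329.2 kg BOD₅/d.
Biomass produced: P_X = Y_obs·Q·ΔS = 0.6470 × 329.2 ≈ 213.0 kg VSS/d.

P_X ≈ 213 kg VSS/d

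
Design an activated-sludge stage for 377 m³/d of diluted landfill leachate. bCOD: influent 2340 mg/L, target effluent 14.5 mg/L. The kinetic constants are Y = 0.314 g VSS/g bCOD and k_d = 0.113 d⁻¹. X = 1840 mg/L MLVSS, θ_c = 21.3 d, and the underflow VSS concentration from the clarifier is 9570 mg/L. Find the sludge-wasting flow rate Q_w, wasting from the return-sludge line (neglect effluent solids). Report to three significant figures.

From the SRT design equation V = Y Q (S₀−S) θ_c / [X (1 + k_d θ_c)] = 0.314 × 377 × (2340 − 14.5) × 21.3 / [1840 × (1 + 0.113 × 21.3)] = 5.86×10^6 / 6269 = 935.4 m³.
θ_c = V·X/(Q_w·X_r) when wasting from the recycle, so Q_w = V·X/(θ_c·X_r) = 935.4 × 1840 / (21.3 × 9570) = 8.443 m³/d.

Q_w ≈ 8.44 m³/d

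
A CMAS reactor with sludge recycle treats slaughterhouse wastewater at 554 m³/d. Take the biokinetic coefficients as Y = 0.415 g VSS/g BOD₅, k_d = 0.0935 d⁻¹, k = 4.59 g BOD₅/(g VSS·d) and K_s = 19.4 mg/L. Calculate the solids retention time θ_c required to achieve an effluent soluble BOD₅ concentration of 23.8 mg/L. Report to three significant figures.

From 1/θ_c = Y·k·S/(K_s + S) − k_d: Y·k·S/(K_s+S) = 0.415 × 4.59 × 23.8 / (19.4 + 23.8) = 1.049 d⁻¹.
Then 1/θ_c = μ − k_d = 1.049 − 0.0935 = 0.9559 d⁻¹, giving θ_c = 1.046 d.

θ_c ≈ 1.05 d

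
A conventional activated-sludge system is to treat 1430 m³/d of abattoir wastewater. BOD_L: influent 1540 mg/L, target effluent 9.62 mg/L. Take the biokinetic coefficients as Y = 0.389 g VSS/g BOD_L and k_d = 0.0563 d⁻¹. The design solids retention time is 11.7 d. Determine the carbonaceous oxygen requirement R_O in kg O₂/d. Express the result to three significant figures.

The observed yield is Y_obs = Y/(1 + k_d·θ_c) = 0.389 / (1 + 0.0563 × 11.7) = 0.389 / 1.659 = 0.2345 g VSS per g BOD_L removed.
Q·(S₀ − S) = 1430 × (1540 − 9.62) × 10⁻³ = 2188 kg/d removed.
Biomass synthesised: P_X = Y_obs × 2188 = 513.2 kg VSS/d.
R_O = Q·ΔS − 1.42 P_X = 2188 − 728.8 = 1460 kg O₂/d.

R_O ≈ 1460 kg O₂/d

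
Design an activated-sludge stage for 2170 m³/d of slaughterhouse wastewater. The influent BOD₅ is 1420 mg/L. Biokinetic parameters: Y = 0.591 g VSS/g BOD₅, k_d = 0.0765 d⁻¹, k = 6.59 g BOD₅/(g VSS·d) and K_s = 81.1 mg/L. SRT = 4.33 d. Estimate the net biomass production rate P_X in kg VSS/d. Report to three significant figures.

Effluent substrate depends only on kinetics and SRT: S = K_s(1 + k_d θ_c) / [θ_c(Yk − k_d) − 1] = 81.1 × (1 + 0.0765 × 4.33) / [4.33 × (0.591 × 6.59 − 0.0765) − 1] = 108.0 / 15.53 = 6.951 mg/L.
Observed yield with endogenous decay: Y_obs = Y / (1 + k_d·θ_c) = 0.591 / (1 + 0.0765 × 4.33) = 0.591 / 1.331 = 0.4439 g VSS/g BOD₅.
Q·(S₀ − S) = 2170 × (1420 − 6.95) × 10⁻³ = 3066 kg/d removed.
P_X = Y_obs · Q(S₀ − S) = 0.4439 × 3066 = 1361 kg VSS/d.

P_X ≈ 1360 kg VSS/d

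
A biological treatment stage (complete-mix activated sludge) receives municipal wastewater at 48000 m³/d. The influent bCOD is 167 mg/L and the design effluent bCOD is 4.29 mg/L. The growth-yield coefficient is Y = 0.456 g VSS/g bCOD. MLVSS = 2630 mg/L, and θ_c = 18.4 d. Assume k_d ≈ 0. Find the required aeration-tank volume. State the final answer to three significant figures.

Biomass mass balance (decay neglected): V·X = Y·Q·(S₀ − S)·θ_c, so V = 0.456 × 48000 × (167 − 4.29) × 18.4 / 2630 = 24916 m³.

V ≈ 24900 m³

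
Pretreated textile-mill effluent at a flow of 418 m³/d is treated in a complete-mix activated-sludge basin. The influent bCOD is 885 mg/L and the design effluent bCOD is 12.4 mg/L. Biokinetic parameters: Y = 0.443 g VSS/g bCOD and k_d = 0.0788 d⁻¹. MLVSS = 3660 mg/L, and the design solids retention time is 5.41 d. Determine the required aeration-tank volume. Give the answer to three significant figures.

V ≈ 167 m³

From the SRT design equation V = Y Q (S₀−S) θ_c / [X (1 + k_d θ_c)] = 0.443 × 418 × (885 − 12.4) × 5.41 / [3660 × (1 + 0.0788 × 5.41)] = 8.74×10^5 / 5220 = 167.5 m³.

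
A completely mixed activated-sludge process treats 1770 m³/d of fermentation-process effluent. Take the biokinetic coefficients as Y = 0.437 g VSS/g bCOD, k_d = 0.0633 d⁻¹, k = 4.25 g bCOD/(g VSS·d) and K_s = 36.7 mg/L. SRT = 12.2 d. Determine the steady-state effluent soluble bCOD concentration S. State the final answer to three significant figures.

From the Monod/SRT balance for a CMAS, S = K_s·(1+k_d θ_c)/[θ_c·(Y k − k_d) − 1] = 36.7 × (1 + 0.0633 × 12.2) / [12.2 × (0.437 × 4.25 − 0.0633) − 1] = 65.04 / 20.89 = 3.114 mg/L.

S ≈ 3.11 mg/L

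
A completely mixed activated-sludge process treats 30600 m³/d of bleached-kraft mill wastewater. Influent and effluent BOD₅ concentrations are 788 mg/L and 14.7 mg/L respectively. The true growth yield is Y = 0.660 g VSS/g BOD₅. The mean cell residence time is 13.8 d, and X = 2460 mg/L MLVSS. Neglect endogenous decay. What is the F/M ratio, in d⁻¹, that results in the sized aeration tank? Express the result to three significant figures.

V·X = Y·Q·ΔS·θ_c gives V = 0.660 × 30600 × (788 − 14.7) × 13.8 / 2460 = 87611 m³.
Food-to-microorganism ratio F/M = Q S₀ / (V X) = 30600 × 788 / (87611 × 2460) = 0.1119 d⁻¹.

F/M ≈ 0.112 d⁻¹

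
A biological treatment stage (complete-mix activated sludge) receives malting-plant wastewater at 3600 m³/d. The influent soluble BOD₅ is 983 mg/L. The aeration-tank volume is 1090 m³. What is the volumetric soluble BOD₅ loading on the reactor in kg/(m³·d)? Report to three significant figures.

Applied soluble BOD₅ load per unit volume = Q·S₀/V = (3600 × 983/1000)/1090 = 3.247 kg soluble BOD₅·m⁻³·d⁻¹.

L_v ≈ 3.25 kg soluble BOD₅/(m³·d)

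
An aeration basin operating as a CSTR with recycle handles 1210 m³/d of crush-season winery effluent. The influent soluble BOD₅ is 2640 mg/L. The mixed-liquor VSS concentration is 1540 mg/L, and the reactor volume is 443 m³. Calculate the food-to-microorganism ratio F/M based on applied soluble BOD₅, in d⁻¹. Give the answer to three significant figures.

F/M = applied load / biomass = Q·S₀/(V·X) = 1210 × 2640 / (443.0 × 1540) = 4.682 d⁻¹.

F/M ≈ 4.68 d⁻¹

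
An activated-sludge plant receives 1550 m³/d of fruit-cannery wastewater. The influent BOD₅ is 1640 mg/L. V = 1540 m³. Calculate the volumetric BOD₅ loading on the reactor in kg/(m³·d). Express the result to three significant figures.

L_v ≈ 1.65 kg BOD₅/(m³·d)

L_v = Q S₀ / V = 1550 × 1640 × 10⁻³ / 1540 = 1.651 kg/(m³·d).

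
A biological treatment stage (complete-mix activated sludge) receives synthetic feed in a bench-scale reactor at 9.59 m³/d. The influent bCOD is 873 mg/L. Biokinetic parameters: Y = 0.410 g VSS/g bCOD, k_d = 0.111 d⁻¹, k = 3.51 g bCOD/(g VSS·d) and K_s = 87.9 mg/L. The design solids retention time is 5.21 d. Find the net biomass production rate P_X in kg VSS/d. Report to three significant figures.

From the Monod/SRT balance for a CMAS, S = K_s·(1+k_d θ_c)/[θ_c·(Y k − k_d) − 1] = 87.9 × (1 + 0.111 × 5.21) / [5.21 × (0.410 × 3.51 − 0.111) − 1] = 138.7 / 5.919 = 23.44 mg/L.
Observed yield with endogenous decay: Y_obs = Y / (1 + k_d·θ_c) = 0.410 / (1 + 0.111 × 5.21) = 0.410 / 1.578 = 0.2598 g VSS/g bCOD.
ΔS = 873 − 23.4 = 849.6 mg/L, so the substrate removal rate is 9.59 × 849.6/1000 = 8.148 kg bCOD/d.
Biomass produced: P_X = Y_obs·Q·ΔS = 0.2598 × 8.148 ≈ 2.117 kg VSS/d.

P_X ≈ 2.12 kg VSS/d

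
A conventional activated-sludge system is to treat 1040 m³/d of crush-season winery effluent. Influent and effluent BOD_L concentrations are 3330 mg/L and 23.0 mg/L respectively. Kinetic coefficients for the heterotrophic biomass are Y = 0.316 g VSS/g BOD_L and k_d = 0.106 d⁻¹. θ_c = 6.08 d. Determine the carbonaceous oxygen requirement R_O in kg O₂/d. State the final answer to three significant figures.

The observed yield is Y_obs = Y/(1 + k_d·θ_c) = 0.316 / (1 + 0.106 × 6.08) = 0.316 / 1.644 = 0.1922 g VSS per g BOD_L removed.
Substrate removed = Q·(S₀ − S) = 1040 m³/d × (3330 − 23.0) g/m³ = 3.44×10^6 g/d = 3439 kg/d.
P_X = Y_obs·Q·(S₀ − S) = 0.1922 × 3439 = 660.9 kg VSS/d.
R_O = Q·(S₀ − S) − 1.42·P_X = 3439 − 1.42 × 660.9 = 2501 kg O₂/d.

R_O ≈ 2500 kg O₂/d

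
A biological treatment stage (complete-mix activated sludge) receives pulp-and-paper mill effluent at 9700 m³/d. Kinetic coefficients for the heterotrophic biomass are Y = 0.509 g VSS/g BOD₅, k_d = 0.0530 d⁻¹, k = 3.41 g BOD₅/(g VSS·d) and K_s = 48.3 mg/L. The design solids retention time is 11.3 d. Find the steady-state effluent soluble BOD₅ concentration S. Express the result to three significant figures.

From the Monod/SRT balance for a CMAS, S = K_s·(1+k_d θ_c)/[θ_c·(Y k − k_d) − 1] = 48.3 × (1 + 0.0530 × 11.3) / [11.3 × (0.509 × 3.41 − 0.0530) − 1] = 77.23 / 18.01 = 4.287 mg/L.

S ≈ 4.29 mg/L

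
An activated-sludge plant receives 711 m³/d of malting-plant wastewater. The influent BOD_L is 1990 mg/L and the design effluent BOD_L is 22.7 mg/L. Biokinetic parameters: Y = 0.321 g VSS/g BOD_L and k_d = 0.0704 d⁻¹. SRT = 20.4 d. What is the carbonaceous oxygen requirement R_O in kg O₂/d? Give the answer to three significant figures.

R_O ≈ 1140 kg O₂/d

The observed yield is Y_obs = Y/(1 + k_d·θ_c) = 0.321 / (1 + 0.0704 × 20.4) = 0.321 / 2.436 = 0.1318 g VSS per g BOD_L removed.
ΔS = 1990 − 22.7 = 1967 mg/L, so the substrate removal rate is 711 × 1967/1000 = 1399 kg BOD_L/d.
P_X = Y_obs·Q·(S₀ − S) = 0.1318 × 1399 = 184.3 kg VSS/d.
R_O = Q·(S₀ − S) − 1.42·P_X = 1399 − 1.42 × 184.3 = 1137 kg O₂/d.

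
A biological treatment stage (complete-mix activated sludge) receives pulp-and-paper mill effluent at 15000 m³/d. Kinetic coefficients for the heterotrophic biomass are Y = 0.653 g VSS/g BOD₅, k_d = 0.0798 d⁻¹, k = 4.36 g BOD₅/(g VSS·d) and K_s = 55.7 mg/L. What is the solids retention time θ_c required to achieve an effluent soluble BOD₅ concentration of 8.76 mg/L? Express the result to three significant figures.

θ_c ≈ 3.26 d

At the target effluent, Y k S/(K_s+S) = 0.653×4.36×8.76/64.46 = 0.3869 d⁻¹.
1/θ_c = 0.3869 − 0.0798 = 0.3071 d⁻¹, so θ_c = 3.256 d.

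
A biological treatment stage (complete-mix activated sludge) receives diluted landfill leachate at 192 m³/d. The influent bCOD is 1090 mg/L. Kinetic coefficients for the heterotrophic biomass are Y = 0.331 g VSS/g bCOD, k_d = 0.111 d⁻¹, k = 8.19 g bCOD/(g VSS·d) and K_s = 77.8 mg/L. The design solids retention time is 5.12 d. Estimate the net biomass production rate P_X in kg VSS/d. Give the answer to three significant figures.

P_X ≈ 43.8 kg VSS/d

For a completely mixed reactor with recycle the Lawrence–McCarty relation gives S = K_s·(1 + k_d·θ_c) / [θ_c·(Y·k − k_d) − 1] = 77.8 × (1 + 0.111 × 5.12) / [5.12 × (0.331 × 8.19 − 0.111) − 1] = 122.0 / 12.31 = 9.911 mg/L.
Observed yield with endogenous decay: Y_obs = Y / (1 + k_d·θ_c) = 0.331 / (1 + 0.111 × 5.12) = 0.331 / 1.568 = 0.2111 g VSS/g bCOD.
Substrate removed = Q·(S₀ − S) = 192 m³/d × (1090 − 9.91) g/m³ = 2.07×10^5 g/d = 207.4 kg/d.
Net biomass production P_X = Y_obs × Q·(S₀ − S) = 0.2111 × 207.4 = 43.77 kg VSS/d.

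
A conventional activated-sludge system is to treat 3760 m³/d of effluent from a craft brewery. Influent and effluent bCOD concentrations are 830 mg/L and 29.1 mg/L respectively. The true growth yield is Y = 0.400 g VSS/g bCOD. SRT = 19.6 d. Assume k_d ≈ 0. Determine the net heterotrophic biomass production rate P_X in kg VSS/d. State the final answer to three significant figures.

With endogenous decay neglected, the observed yield equals the true yield: Y_obs = Y = 0.400 g VSS/g bCOD.
Substrate removed = Q·(S₀ − S) = 3760 m³/d × (830 − 29.1) g/m³ = 3.01×10^6 g/d = 3011 kg/d.
Biomass produced: P_X = Y_obs·Q·ΔS = 0.4000 × 3011 ≈ 1205 kg VSS/d.

P_X ≈ 1200 kg VSS/d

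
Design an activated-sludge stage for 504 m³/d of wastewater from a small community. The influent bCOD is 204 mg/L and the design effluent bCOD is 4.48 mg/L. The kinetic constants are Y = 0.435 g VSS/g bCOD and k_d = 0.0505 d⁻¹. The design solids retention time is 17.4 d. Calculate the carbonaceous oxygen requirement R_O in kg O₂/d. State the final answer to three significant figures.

Y_obs = Y / (1 + k_d θ_c) = 0.435 / (1 + 0.0505 × 17.4) = 0.435 / 1.879 = 0.2315.
ΔS = 204 − 4.48 = 199.5 mg/L, so the substrate removal rate is 504 × 199.5/1000 = 100.6 kg bCOD/d.
P_X = Y_obs·Q·(S₀ − S) = 0.2315 × 100.6 = 23.28 kg VSS/d.
R_O = Q·ΔS − 1.42 P_X = 100.6 − 33.06 = 67.50 kg O₂/d.

R_O ≈ 67.5 kg O₂/d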